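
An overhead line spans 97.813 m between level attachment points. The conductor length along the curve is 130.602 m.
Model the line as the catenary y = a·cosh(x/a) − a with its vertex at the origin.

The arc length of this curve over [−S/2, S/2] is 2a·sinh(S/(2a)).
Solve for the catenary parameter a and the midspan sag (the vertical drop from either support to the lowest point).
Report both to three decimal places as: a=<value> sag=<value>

seed: a₀ = √(S³/(24(L−S))) = √(97.813³/(24·32.789)) = 34.484598
iter 1: u=1.418213  f(a)=+3.460e+00  f'(a)=-2.313e+00  a ← 34.484598 − (+3.460e+00/-2.313e+00) = 35.980651
iter 2: u=1.359244  f(a)=+2.379e-01  f'(a)=-2.005e+00  a ← 35.980651 − (+2.379e-01/-2.005e+00) = 36.099322
iter 3: u=1.354776  f(a)=+1.308e-03  f'(a)=-1.983e+00  a ← 36.099322 − (+1.308e-03/-1.983e+00) = 36.099982
iter 4: u=1.354751  f(a)=+4.005e-08  f'(a)=-1.982e+00  a ← 36.099982 − (+4.005e-08/-1.982e+00) = 36.099982
iter 5: u=1.354751  f(a)=+2.842e-14  f'(a)=-1.982e+00  a ← 36.099982 − (+2.842e-14/-1.982e+00) = 36.099982
converged: |Δa| < 1e-12 after 5 iterations
sag = a·(cosh(S/(2a)) − 1) = 36.099982·(cosh(1.354751) − 1) = 38.515226
T_max/T_min = cosh(S/(2a)) = 2.066904

a=36.100 sag=38.515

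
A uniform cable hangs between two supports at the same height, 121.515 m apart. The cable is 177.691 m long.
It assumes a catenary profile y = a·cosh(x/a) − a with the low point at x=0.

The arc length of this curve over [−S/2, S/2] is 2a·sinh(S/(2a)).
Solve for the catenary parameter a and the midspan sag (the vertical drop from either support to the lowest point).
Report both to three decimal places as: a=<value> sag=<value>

seed: a₀ = √(S³/(24(L−S))) = √(121.515³/(24·56.176)) = 36.480754
iter 1: u=1.665467  f(a)=+8.326e+00  f'(a)=-4.023e+00  a ← 36.480754 − (+8.326e+00/-4.023e+00) = 38.550252
iter 2: u=1.576060  f(a)=+7.610e-01  f'(a)=-3.318e+00  a ← 38.550252 − (+7.610e-01/-3.318e+00) = 38.779583
iter 3: u=1.566739  f(a)=+7.771e-03  f'(a)=-3.251e+00  a ← 38.779583 − (+7.771e-03/-3.251e+00) = 38.781973
iter 4: u=1.566643  f(a)=+8.285e-07  f'(a)=-3.250e+00  a ← 38.781973 − (+8.285e-07/-3.250e+00) = 38.781973
iter 5: u=1.566643  f(a)=+8.527e-14  f'(a)=-3.250e+00  a ← 38.781973 − (+8.527e-14/-3.250e+00) = 38.781973
converged: |Δa| < 1e-12 after 5 iterations
sag = a·(cosh(S/(2a)) − 1) = 38.781973·(cosh(1.566643) − 1) = 58.159062
T_max/T_min = cosh(S/(2a)) = 2.499642

a=38.782 sag=58.159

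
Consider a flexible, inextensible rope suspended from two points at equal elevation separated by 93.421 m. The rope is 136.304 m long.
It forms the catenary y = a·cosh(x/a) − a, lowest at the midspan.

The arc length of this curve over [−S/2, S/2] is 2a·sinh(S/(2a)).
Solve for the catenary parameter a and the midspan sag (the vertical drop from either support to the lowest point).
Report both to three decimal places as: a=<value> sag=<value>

seed: a₀ = √(S³/(24(L−S))) = √(93.421³/(24·42.883)) = 28.146122
iter 1: u=1.659571  f(a)=+6.308e+00  f'(a)=-3.973e+00  a ← 28.146122 − (+6.308e+00/-3.973e+00) = 29.733667
iter 2: u=1.570963  f(a)=+5.730e-01  f'(a)=-3.281e+00  a ← 29.733667 − (+5.730e-01/-3.281e+00) = 29.908295
iter 3: u=1.561791  f(a)=+5.773e-03  f'(a)=-3.216e+00  a ← 29.908295 − (+5.773e-03/-3.216e+00) = 29.910090
iter 4: u=1.561697  f(a)=+5.989e-07  f'(a)=-3.215e+00  a ← 29.910090 − (+5.989e-07/-3.215e+00) = 29.910090
iter 5: u=1.561697  f(a)=+2.842e-14  f'(a)=-3.215e+00  a ← 29.910090 − (+2.842e-14/-3.215e+00) = 29.910090
converged: |Δa| < 1e-12 after 5 iterations
sag = a·(cosh(S/(2a)) − 1) = 29.910090·(cosh(1.561697) − 1) = 44.516441
T_max/T_min = cosh(S/(2a)) = 2.488342

a=29.910 sag=44.516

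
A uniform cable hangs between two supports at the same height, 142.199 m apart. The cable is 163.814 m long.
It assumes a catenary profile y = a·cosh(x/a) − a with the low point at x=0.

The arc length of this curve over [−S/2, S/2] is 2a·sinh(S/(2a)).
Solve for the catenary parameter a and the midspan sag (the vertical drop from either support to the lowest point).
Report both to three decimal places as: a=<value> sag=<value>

a=76.091 sag=35.706

seed: a₀ = √(S³/(24(L−S))) = √(142.199³/(24·21.615)) = 74.449464
iter 1: u=0.955004  f(a)=+1.007e+00  f'(a)=-6.354e-01  a ← 74.449464 − (+1.007e+00/-6.354e-01) = 76.034914
iter 2: u=0.935090  f(a)=+3.308e-02  f'(a)=-5.943e-01  a ← 76.034914 − (+3.308e-02/-5.943e-01) = 76.090576
iter 3: u=0.934406  f(a)=+3.835e-05  f'(a)=-5.929e-01  a ← 76.090576 − (+3.835e-05/-5.929e-01) = 76.090640
iter 4: u=0.934405  f(a)=+5.173e-11  f'(a)=-5.929e-01  a ← 76.090640 − (+5.173e-11/-5.929e-01) = 76.090640
iter 5: u=0.934405  f(a)=+0.000e+00  f'(a)=-5.929e-01  a ← 76.090640 − (+0.000e+00/-5.929e-01) = 76.090640
converged: |Δa| < 1e-12 after 5 iterations
sag = a·(cosh(S/(2a)) − 1) = 76.090640·(cosh(0.934405) − 1) = 35.706239
T_max/T_min = cosh(S/(2a)) = 1.469259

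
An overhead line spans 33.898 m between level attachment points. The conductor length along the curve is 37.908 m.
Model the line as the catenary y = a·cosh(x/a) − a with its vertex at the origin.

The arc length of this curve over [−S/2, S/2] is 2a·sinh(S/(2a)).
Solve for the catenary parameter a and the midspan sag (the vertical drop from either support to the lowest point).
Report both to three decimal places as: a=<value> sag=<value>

a=20.466 sag=7.429

seed: a₀ = √(S³/(24(L−S))) = √(33.898³/(24·4.010)) = 20.117931
iter 1: u=0.842482  f(a)=+1.447e-01  f'(a)=-4.277e-01  a ← 20.117931 − (+1.447e-01/-4.277e-01) = 20.456366
iter 2: u=0.828544  f(a)=+3.733e-03  f'(a)=-4.059e-01  a ← 20.456366 − (+3.733e-03/-4.059e-01) = 20.465564
iter 3: u=0.828172  f(a)=+2.629e-06  f'(a)=-4.053e-01  a ← 20.465564 − (+2.629e-06/-4.053e-01) = 20.465570
iter 4: u=0.828171  f(a)=+1.300e-12  f'(a)=-4.053e-01  a ← 20.465570 − (+1.300e-12/-4.053e-01) = 20.465570
converged: |Δa| < 1e-12 after 4 iterations
sag = a·(cosh(S/(2a)) − 1) = 20.465570·(cosh(0.828171) − 1) = 7.428760
T_max/T_min = cosh(S/(2a)) = 1.362988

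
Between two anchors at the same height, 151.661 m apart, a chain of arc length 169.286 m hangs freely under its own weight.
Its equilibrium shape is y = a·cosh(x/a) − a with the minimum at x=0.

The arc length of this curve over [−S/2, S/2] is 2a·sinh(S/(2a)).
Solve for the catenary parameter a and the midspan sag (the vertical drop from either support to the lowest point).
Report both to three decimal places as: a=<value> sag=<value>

a=92.354 sag=32.921

seed: a₀ = √(S³/(24(L−S))) = √(151.661³/(24·17.625)) = 90.811467
iter 1: u=0.835032  f(a)=+6.248e-01  f'(a)=-4.159e-01  a ← 90.811467 − (+6.248e-01/-4.159e-01) = 92.313641
iter 2: u=0.821444  f(a)=+1.584e-02  f'(a)=-3.951e-01  a ← 92.313641 − (+1.584e-02/-3.951e-01) = 92.353735
iter 3: u=0.821088  f(a)=+1.077e-05  f'(a)=-3.945e-01  a ← 92.353735 − (+1.077e-05/-3.945e-01) = 92.353762
iter 4: u=0.821087  f(a)=+5.002e-12  f'(a)=-3.945e-01  a ← 92.353762 − (+5.002e-12/-3.945e-01) = 92.353762
converged: |Δa| < 1e-12 after 4 iterations
sag = a·(cosh(S/(2a)) − 1) = 92.353762·(cosh(0.821087) − 1) = 32.920556
T_max/T_min = cosh(S/(2a)) = 1.356461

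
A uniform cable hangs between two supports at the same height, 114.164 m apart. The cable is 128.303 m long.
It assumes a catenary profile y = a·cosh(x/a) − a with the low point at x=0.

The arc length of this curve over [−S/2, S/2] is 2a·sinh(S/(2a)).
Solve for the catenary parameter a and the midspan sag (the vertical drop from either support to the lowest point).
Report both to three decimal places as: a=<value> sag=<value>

a=67.415 sag=25.645

seed: a₀ = √(S³/(24(L−S))) = √(114.164³/(24·14.139)) = 66.218417
iter 1: u=0.862026  f(a)=+5.347e-01  f'(a)=-4.596e-01  a ← 66.218417 − (+5.347e-01/-4.596e-01) = 67.381788
iter 2: u=0.847143  f(a)=+1.442e-02  f'(a)=-4.351e-01  a ← 67.381788 − (+1.442e-02/-4.351e-01) = 67.414919
iter 3: u=0.846727  f(a)=+1.112e-05  f'(a)=-4.345e-01  a ← 67.414919 − (+1.112e-05/-4.345e-01) = 67.414945
iter 4: u=0.846726  f(a)=+6.622e-12  f'(a)=-4.345e-01  a ← 67.414945 − (+6.622e-12/-4.345e-01) = 67.414945
converged: |Δa| < 1e-12 after 4 iterations
sag = a·(cosh(S/(2a)) − 1) = 67.414945·(cosh(0.846726) − 1) = 25.645196
T_max/T_min = cosh(S/(2a)) = 1.380408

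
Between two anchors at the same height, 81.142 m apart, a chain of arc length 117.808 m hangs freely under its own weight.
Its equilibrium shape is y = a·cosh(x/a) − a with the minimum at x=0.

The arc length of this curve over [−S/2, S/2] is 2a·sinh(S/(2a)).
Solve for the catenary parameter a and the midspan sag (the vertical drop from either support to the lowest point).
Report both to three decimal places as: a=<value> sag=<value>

a=26.162 sag=38.291

seed: a₀ = √(S³/(24(L−S))) = √(81.142³/(24·36.666)) = 24.639459
iter 1: u=1.646586  f(a)=+5.304e+00  f'(a)=-3.865e+00  a ← 24.639459 − (+5.304e+00/-3.865e+00) = 26.011610
iter 2: u=1.559727  f(a)=+4.753e-01  f'(a)=-3.201e+00  a ← 26.011610 − (+4.753e-01/-3.201e+00) = 26.160095
iter 3: u=1.550874  f(a)=+4.647e-03  f'(a)=-3.139e+00  a ← 26.160095 − (+4.647e-03/-3.139e+00) = 26.161575
iter 4: u=1.550786  f(a)=+4.537e-07  f'(a)=-3.138e+00  a ← 26.161575 − (+4.537e-07/-3.138e+00) = 26.161575
iter 5: u=1.550786  f(a)=-2.842e-14  f'(a)=-3.138e+00  a ← 26.161575 − (-2.842e-14/-3.138e+00) = 26.161575
converged: |Δa| < 1e-12 after 5 iterations
sag = a·(cosh(S/(2a)) − 1) = 26.161575·(cosh(1.550786) − 1) = 38.290804
T_max/T_min = cosh(S/(2a)) = 2.463628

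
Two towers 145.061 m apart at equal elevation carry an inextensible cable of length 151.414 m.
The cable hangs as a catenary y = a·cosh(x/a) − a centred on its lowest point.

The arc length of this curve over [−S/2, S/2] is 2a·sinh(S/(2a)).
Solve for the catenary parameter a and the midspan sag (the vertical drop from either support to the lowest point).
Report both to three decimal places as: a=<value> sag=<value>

a=142.412 sag=18.873

seed: a₀ = √(S³/(24(L−S))) = √(145.061³/(24·6.353)) = 141.491696
iter 1: u=0.512613  f(a)=+8.399e-02  f'(a)=-9.218e-02  a ← 141.491696 − (+8.399e-02/-9.218e-02) = 142.402866
iter 2: u=0.509333  f(a)=+8.183e-04  f'(a)=-9.039e-02  a ← 142.402866 − (+8.183e-04/-9.039e-02) = 142.411918
iter 3: u=0.509301  f(a)=+7.936e-08  f'(a)=-9.038e-02  a ← 142.411918 − (+7.936e-08/-9.038e-02) = 142.411919
iter 4: u=0.509301  f(a)=-2.842e-14  f'(a)=-9.038e-02  a ← 142.411919 − (-2.842e-14/-9.038e-02) = 142.411919
converged: |Δa| < 1e-12 after 4 iterations
sag = a·(cosh(S/(2a)) − 1) = 142.411919·(cosh(0.509301) − 1) = 18.872626
T_max/T_min = cosh(S/(2a)) = 1.132521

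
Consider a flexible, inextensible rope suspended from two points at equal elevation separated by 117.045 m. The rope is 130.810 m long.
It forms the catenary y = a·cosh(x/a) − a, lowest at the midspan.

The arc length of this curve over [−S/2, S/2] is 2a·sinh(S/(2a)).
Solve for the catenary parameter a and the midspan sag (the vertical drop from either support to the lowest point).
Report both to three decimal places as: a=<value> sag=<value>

a=70.865 sag=25.570

seed: a₀ = √(S³/(24(L−S))) = √(117.045³/(24·13.765)) = 69.668357
iter 1: u=0.840016  f(a)=+4.939e-01  f'(a)=-4.238e-01  a ← 69.668357 − (+4.939e-01/-4.238e-01) = 70.833863
iter 2: u=0.826194  f(a)=+1.267e-02  f'(a)=-4.023e-01  a ← 70.833863 − (+1.267e-02/-4.023e-01) = 70.865351
iter 3: u=0.825827  f(a)=+8.817e-06  f'(a)=-4.017e-01  a ← 70.865351 − (+8.817e-06/-4.017e-01) = 70.865372
iter 4: u=0.825826  f(a)=+4.263e-12  f'(a)=-4.017e-01  a ← 70.865372 − (+4.263e-12/-4.017e-01) = 70.865372
converged: |Δa| < 1e-12 after 4 iterations
sag = a·(cosh(S/(2a)) − 1) = 70.865372·(cosh(0.825826) − 1) = 25.569658
T_max/T_min = cosh(S/(2a)) = 1.360820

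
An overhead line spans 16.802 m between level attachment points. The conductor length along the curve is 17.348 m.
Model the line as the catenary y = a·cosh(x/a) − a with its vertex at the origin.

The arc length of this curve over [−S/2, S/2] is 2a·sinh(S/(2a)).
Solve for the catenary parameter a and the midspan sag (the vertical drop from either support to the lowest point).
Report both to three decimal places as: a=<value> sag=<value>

seed: a₀ = √(S³/(24(L−S))) = √(16.802³/(24·0.546)) = 19.025651
iter 1: u=0.441562  f(a)=+5.348e-03  f'(a)=-5.852e-02  a ← 19.025651 − (+5.348e-03/-5.852e-02) = 19.117028
iter 2: u=0.439451  f(a)=+3.877e-05  f'(a)=-5.768e-02  a ← 19.117028 − (+3.877e-05/-5.768e-02) = 19.117700
iter 3: u=0.439436  f(a)=+2.071e-09  f'(a)=-5.767e-02  a ← 19.117700 − (+2.071e-09/-5.767e-02) = 19.117700
iter 4: u=0.439436  f(a)=+0.000e+00  f'(a)=-5.767e-02  a ← 19.117700 − (+0.000e+00/-5.767e-02) = 19.117700
converged: |Δa| < 1e-12 after 4 iterations
sag = a·(cosh(S/(2a)) − 1) = 19.117700·(cosh(0.439436) − 1) = 1.875745
T_max/T_min = cosh(S/(2a)) = 1.098116

a=19.118 sag=1.876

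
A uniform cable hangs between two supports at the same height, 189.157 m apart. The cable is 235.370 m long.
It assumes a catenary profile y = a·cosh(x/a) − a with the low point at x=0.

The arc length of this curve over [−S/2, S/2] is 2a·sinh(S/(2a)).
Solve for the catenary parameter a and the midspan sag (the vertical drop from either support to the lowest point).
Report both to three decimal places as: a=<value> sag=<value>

seed: a₀ = √(S³/(24(L−S))) = √(189.157³/(24·46.213)) = 78.117066
iter 1: u=1.210728  f(a)=+3.508e+00  f'(a)=-1.366e+00  a ← 78.117066 − (+3.508e+00/-1.366e+00) = 80.685075
iter 2: u=1.172193  f(a)=+1.804e-01  f'(a)=-1.229e+00  a ← 80.685075 − (+1.804e-01/-1.229e+00) = 80.831892
iter 3: u=1.170064  f(a)=+5.344e-04  f'(a)=-1.221e+00  a ← 80.831892 − (+5.344e-04/-1.221e+00) = 80.832330
iter 4: u=1.170058  f(a)=+4.720e-09  f'(a)=-1.221e+00  a ← 80.832330 − (+4.720e-09/-1.221e+00) = 80.832330
iter 5: u=1.170058  f(a)=+2.842e-14  f'(a)=-1.221e+00  a ← 80.832330 − (+2.842e-14/-1.221e+00) = 80.832330
converged: |Δa| < 1e-12 after 5 iterations
sag = a·(cosh(S/(2a)) − 1) = 80.832330·(cosh(1.170058) − 1) = 61.938903
T_max/T_min = cosh(S/(2a)) = 1.766264

a=80.832 sag=61.939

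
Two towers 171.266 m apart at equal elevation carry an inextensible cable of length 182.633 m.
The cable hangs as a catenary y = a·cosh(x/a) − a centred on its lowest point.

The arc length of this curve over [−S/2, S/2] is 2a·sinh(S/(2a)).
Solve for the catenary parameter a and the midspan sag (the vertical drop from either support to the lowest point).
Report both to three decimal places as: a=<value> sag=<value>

seed: a₀ = √(S³/(24(L−S))) = √(171.266³/(24·11.367)) = 135.699479
iter 1: u=0.631049  f(a)=+2.285e-01  f'(a)=-1.743e-01  a ← 135.699479 − (+2.285e-01/-1.743e-01) = 137.010374
iter 2: u=0.625011  f(a)=+3.353e-03  f'(a)=-1.692e-01  a ← 137.010374 − (+3.353e-03/-1.692e-01) = 137.030190
iter 3: u=0.624921  f(a)=+7.460e-07  f'(a)=-1.691e-01  a ← 137.030190 − (+7.460e-07/-1.691e-01) = 137.030194
iter 4: u=0.624921  f(a)=+8.527e-14  f'(a)=-1.691e-01  a ← 137.030194 − (+8.527e-14/-1.691e-01) = 137.030194
converged: |Δa| < 1e-12 after 4 iterations
sag = a·(cosh(S/(2a)) − 1) = 137.030194·(cosh(0.624921) − 1) = 27.639103
T_max/T_min = cosh(S/(2a)) = 1.201701

a=137.030 sag=27.639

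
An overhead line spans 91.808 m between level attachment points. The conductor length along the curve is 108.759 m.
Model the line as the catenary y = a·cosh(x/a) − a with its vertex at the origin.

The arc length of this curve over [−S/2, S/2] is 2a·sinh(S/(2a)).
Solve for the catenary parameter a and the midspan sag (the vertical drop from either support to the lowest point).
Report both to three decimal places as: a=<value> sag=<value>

a=44.773 sag=25.667

seed: a₀ = √(S³/(24(L−S))) = √(91.808³/(24·16.951)) = 43.613155
iter 1: u=1.052526  f(a)=+9.641e-01  f'(a)=-8.669e-01  a ← 43.613155 − (+9.641e-01/-8.669e-01) = 44.725218
iter 2: u=1.026356  f(a)=+3.810e-02  f'(a)=-7.996e-01  a ← 44.725218 − (+3.810e-02/-7.996e-01) = 44.772872
iter 3: u=1.025264  f(a)=+6.495e-05  f'(a)=-7.969e-01  a ← 44.772872 − (+6.495e-05/-7.969e-01) = 44.772953
iter 4: u=1.025262  f(a)=+1.894e-10  f'(a)=-7.969e-01  a ← 44.772953 − (+1.894e-10/-7.969e-01) = 44.772953
iter 5: u=1.025262  f(a)=+1.421e-14  f'(a)=-7.969e-01  a ← 44.772953 − (+1.421e-14/-7.969e-01) = 44.772953
converged: |Δa| < 1e-12 after 5 iterations
sag = a·(cosh(S/(2a)) − 1) = 44.772953·(cosh(1.025262) − 1) = 25.666718
T_max/T_min = cosh(S/(2a)) = 1.573264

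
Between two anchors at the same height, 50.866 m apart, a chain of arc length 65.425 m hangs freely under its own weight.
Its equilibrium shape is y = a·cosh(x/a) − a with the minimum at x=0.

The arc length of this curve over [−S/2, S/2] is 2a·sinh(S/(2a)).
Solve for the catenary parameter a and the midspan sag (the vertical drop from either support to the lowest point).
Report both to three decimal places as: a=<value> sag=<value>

seed: a₀ = √(S³/(24(L−S))) = √(50.866³/(24·14.559)) = 19.407518
iter 1: u=1.310472  f(a)=+1.302e+00  f'(a)=-1.774e+00  a ← 19.407518 − (+1.302e+00/-1.774e+00) = 20.141595
iter 2: u=1.262710  f(a)=+7.755e-02  f'(a)=-1.569e+00  a ← 20.141595 − (+7.755e-02/-1.569e+00) = 20.191026
iter 3: u=1.259619  f(a)=+3.134e-04  f'(a)=-1.556e+00  a ← 20.191026 − (+3.134e-04/-1.556e+00) = 20.191227
iter 4: u=1.259606  f(a)=+5.163e-09  f'(a)=-1.556e+00  a ← 20.191227 − (+5.163e-09/-1.556e+00) = 20.191227
iter 5: u=1.259606  f(a)=+0.000e+00  f'(a)=-1.556e+00  a ← 20.191227 − (+0.000e+00/-1.556e+00) = 20.191227
converged: |Δa| < 1e-12 after 5 iterations
sag = a·(cosh(S/(2a)) − 1) = 20.191227·(cosh(1.259606) − 1) = 18.250850
T_max/T_min = cosh(S/(2a)) = 1.903900

a=20.191 sag=18.251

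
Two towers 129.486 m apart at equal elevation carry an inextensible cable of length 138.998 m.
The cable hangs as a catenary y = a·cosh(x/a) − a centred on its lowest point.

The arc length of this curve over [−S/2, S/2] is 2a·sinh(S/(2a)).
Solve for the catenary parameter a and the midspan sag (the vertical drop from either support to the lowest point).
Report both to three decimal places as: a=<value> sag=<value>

seed: a₀ = √(S³/(24(L−S))) = √(129.486³/(24·9.512)) = 97.519773
iter 1: u=0.663896  f(a)=+2.118e-01  f'(a)=-2.038e-01  a ← 97.519773 − (+2.118e-01/-2.038e-01) = 98.559146
iter 2: u=0.656895  f(a)=+3.434e-03  f'(a)=-1.973e-01  a ← 98.559146 − (+3.434e-03/-1.973e-01) = 98.576557
iter 3: u=0.656779  f(a)=+9.357e-07  f'(a)=-1.971e-01  a ← 98.576557 − (+9.357e-07/-1.971e-01) = 98.576562
iter 4: u=0.656779  f(a)=+8.527e-14  f'(a)=-1.971e-01  a ← 98.576562 − (+8.527e-14/-1.971e-01) = 98.576562
converged: |Δa| < 1e-12 after 4 iterations
sag = a·(cosh(S/(2a)) − 1) = 98.576562·(cosh(0.656779) − 1) = 22.036246
T_max/T_min = cosh(S/(2a)) = 1.223544

a=98.577 sag=22.036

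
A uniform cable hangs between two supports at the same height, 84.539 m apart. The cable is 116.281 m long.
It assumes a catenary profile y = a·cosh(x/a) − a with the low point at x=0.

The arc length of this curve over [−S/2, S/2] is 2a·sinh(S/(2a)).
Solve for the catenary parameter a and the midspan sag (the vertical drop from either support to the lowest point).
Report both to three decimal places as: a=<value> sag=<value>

seed: a₀ = √(S³/(24(L−S))) = √(84.539³/(24·31.742)) = 28.161961
iter 1: u=1.500943  f(a)=+3.773e+00  f'(a)=-2.805e+00  a ← 28.161961 − (+3.773e+00/-2.805e+00) = 29.507338
iter 2: u=1.432508  f(a)=+2.872e-01  f'(a)=-2.393e+00  a ← 29.507338 − (+2.872e-01/-2.393e+00) = 29.627399
iter 3: u=1.426703  f(a)=+1.968e-03  f'(a)=-2.360e+00  a ← 29.627399 − (+1.968e-03/-2.360e+00) = 29.628233
iter 4: u=1.426663  f(a)=+9.375e-08  f'(a)=-2.360e+00  a ← 29.628233 − (+9.375e-08/-2.360e+00) = 29.628233
iter 5: u=1.426663  f(a)=+1.421e-14  f'(a)=-2.360e+00  a ← 29.628233 − (+1.421e-14/-2.360e+00) = 29.628233
converged: |Δa| < 1e-12 after 5 iterations
sag = a·(cosh(S/(2a)) − 1) = 29.628233·(cosh(1.426663) − 1) = 35.626268
T_max/T_min = cosh(S/(2a)) = 2.202443

a=29.628 sag=35.626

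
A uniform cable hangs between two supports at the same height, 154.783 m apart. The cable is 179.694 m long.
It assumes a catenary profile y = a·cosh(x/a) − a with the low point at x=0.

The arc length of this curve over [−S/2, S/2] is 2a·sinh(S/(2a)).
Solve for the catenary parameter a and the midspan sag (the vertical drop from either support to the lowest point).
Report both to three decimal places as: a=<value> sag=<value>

a=80.591 sag=40.105

seed: a₀ = √(S³/(24(L−S))) = √(154.783³/(24·24.911)) = 78.756007
iter 1: u=0.982674  f(a)=+1.231e+00  f'(a)=-6.958e-01  a ← 78.756007 − (+1.231e+00/-6.958e-01) = 80.524779
iter 2: u=0.961089  f(a)=+4.268e-02  f'(a)=-6.483e-01  a ← 80.524779 − (+4.268e-02/-6.483e-01) = 80.590616
iter 3: u=0.960304  f(a)=+5.543e-05  f'(a)=-6.467e-01  a ← 80.590616 − (+5.543e-05/-6.467e-01) = 80.590702
iter 4: u=0.960303  f(a)=+9.373e-11  f'(a)=-6.467e-01  a ← 80.590702 − (+9.373e-11/-6.467e-01) = 80.590702
iter 5: u=0.960303  f(a)=-5.684e-14  f'(a)=-6.467e-01  a ← 80.590702 − (-5.684e-14/-6.467e-01) = 80.590702
converged: |Δa| < 1e-12 after 5 iterations
sag = a·(cosh(S/(2a)) − 1) = 80.590702·(cosh(0.960303) − 1) = 40.104553
T_max/T_min = cosh(S/(2a)) = 1.497633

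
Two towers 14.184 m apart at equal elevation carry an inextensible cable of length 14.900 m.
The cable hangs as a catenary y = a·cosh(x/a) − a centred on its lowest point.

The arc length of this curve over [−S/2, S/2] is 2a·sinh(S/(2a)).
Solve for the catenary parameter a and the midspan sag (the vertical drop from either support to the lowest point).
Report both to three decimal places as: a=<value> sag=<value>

a=12.983 sag=1.986

seed: a₀ = √(S³/(24(L−S))) = √(14.184³/(24·0.716)) = 12.886529
iter 1: u=0.550342  f(a)=+1.092e-02  f'(a)=-1.145e-01  a ← 12.886529 − (+1.092e-02/-1.145e-01) = 12.981891
iter 2: u=0.546299  f(a)=+1.224e-04  f'(a)=-1.120e-01  a ← 12.981891 − (+1.224e-04/-1.120e-01) = 12.982985
iter 3: u=0.546253  f(a)=+1.577e-08  f'(a)=-1.119e-01  a ← 12.982985 − (+1.577e-08/-1.119e-01) = 12.982985
iter 4: u=0.546253  f(a)=-1.776e-15  f'(a)=-1.119e-01  a ← 12.982985 − (-1.776e-15/-1.119e-01) = 12.982985
converged: |Δa| < 1e-12 after 4 iterations
sag = a·(cosh(S/(2a)) − 1) = 12.982985·(cosh(0.546253) − 1) = 1.985662
T_max/T_min = cosh(S/(2a)) = 1.152943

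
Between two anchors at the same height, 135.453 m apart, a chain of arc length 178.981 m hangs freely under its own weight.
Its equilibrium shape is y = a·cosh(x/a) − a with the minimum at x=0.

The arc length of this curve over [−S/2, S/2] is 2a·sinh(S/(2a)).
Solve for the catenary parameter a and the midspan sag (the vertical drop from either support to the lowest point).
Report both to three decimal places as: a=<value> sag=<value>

a=50.971 sag=52.017

seed: a₀ = √(S³/(24(L−S))) = √(135.453³/(24·43.528)) = 48.774516
iter 1: u=1.388563  f(a)=+4.394e+00  f'(a)=-2.154e+00  a ← 48.774516 − (+4.394e+00/-2.154e+00) = 50.814953
iter 2: u=1.332807  f(a)=+2.908e-01  f'(a)=-1.877e+00  a ← 50.814953 − (+2.908e-01/-1.877e+00) = 50.969864
iter 3: u=1.328756  f(a)=+1.473e-03  f'(a)=-1.858e+00  a ← 50.969864 − (+1.473e-03/-1.858e+00) = 50.970656
iter 4: u=1.328735  f(a)=+3.822e-08  f'(a)=-1.858e+00  a ← 50.970656 − (+3.822e-08/-1.858e+00) = 50.970656
iter 5: u=1.328735  f(a)=+0.000e+00  f'(a)=-1.858e+00  a ← 50.970656 − (+0.000e+00/-1.858e+00) = 50.970656
converged: |Δa| < 1e-12 after 5 iterations
sag = a·(cosh(S/(2a)) − 1) = 50.970656·(cosh(1.328735) − 1) = 52.017486
T_max/T_min = cosh(S/(2a)) = 2.020538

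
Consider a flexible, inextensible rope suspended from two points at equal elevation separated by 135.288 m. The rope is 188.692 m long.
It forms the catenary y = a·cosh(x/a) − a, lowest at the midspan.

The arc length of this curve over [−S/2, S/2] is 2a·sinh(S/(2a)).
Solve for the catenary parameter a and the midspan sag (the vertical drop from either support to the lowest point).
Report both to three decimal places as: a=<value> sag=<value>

a=46.351 sag=58.766

seed: a₀ = √(S³/(24(L−S))) = √(135.288³/(24·53.404)) = 43.953797
iter 1: u=1.538980  f(a)=+6.693e+00  f'(a)=-3.056e+00  a ← 43.953797 − (+6.693e+00/-3.056e+00) = 46.143575
iter 2: u=1.465946  f(a)=+5.327e-01  f'(a)=-2.588e+00  a ← 46.143575 − (+5.327e-01/-2.588e+00) = 46.349433
iter 3: u=1.459435  f(a)=+4.019e-03  f'(a)=-2.549e+00  a ← 46.349433 − (+4.019e-03/-2.549e+00) = 46.351010
iter 4: u=1.459386  f(a)=+2.326e-07  f'(a)=-2.548e+00  a ← 46.351010 − (+2.326e-07/-2.548e+00) = 46.351010
iter 5: u=1.459386  f(a)=+2.842e-14  f'(a)=-2.548e+00  a ← 46.351010 − (+2.842e-14/-2.548e+00) = 46.351010
converged: |Δa| < 1e-12 after 5 iterations
sag = a·(cosh(S/(2a)) − 1) = 46.351010·(cosh(1.459386) − 1) = 58.765991
T_max/T_min = cosh(S/(2a)) = 2.267847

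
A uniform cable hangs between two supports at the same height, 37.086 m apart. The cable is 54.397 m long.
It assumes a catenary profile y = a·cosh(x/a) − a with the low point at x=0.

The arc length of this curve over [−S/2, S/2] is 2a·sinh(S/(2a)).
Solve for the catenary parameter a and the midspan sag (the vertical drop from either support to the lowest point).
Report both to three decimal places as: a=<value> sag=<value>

a=11.785 sag=17.857

seed: a₀ = √(S³/(24(L−S))) = √(37.086³/(24·17.311)) = 11.080218
iter 1: u=1.673523  f(a)=+2.592e+00  f'(a)=-4.092e+00  a ← 11.080218 − (+2.592e+00/-4.092e+00) = 11.713703
iter 2: u=1.583018  f(a)=+2.389e-01  f'(a)=-3.370e+00  a ← 11.713703 − (+2.389e-01/-3.370e+00) = 11.784612
iter 3: u=1.573493  f(a)=+2.485e-03  f'(a)=-3.300e+00  a ← 11.784612 − (+2.485e-03/-3.300e+00) = 11.785365
iter 4: u=1.573392  f(a)=+2.750e-07  f'(a)=-3.299e+00  a ← 11.785365 − (+2.750e-07/-3.299e+00) = 11.785365
iter 5: u=1.573392  f(a)=+0.000e+00  f'(a)=-3.299e+00  a ← 11.785365 − (+0.000e+00/-3.299e+00) = 11.785365
converged: |Δa| < 1e-12 after 5 iterations
sag = a·(cosh(S/(2a)) − 1) = 11.785365·(cosh(1.573392) − 1) = 17.856721
T_max/T_min = cosh(S/(2a)) = 2.515161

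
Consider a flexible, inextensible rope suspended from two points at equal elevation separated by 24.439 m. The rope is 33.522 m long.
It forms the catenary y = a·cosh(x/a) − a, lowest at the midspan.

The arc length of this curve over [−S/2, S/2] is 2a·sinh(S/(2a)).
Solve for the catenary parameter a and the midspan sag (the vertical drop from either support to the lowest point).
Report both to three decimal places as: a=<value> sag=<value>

a=8.605 sag=10.236

seed: a₀ = √(S³/(24(L−S))) = √(24.439³/(24·9.083)) = 8.182855
iter 1: u=1.493305  f(a)=+1.068e+00  f'(a)=-2.756e+00  a ← 8.182855 − (+1.068e+00/-2.756e+00) = 8.570426
iter 2: u=1.425775  f(a)=+8.058e-02  f'(a)=-2.355e+00  a ← 8.570426 − (+8.058e-02/-2.355e+00) = 8.604648
iter 3: u=1.420105  f(a)=+5.412e-04  f'(a)=-2.323e+00  a ← 8.604648 − (+5.412e-04/-2.323e+00) = 8.604881
iter 4: u=1.420066  f(a)=+2.478e-08  f'(a)=-2.323e+00  a ← 8.604881 − (+2.478e-08/-2.323e+00) = 8.604881
iter 5: u=1.420066  f(a)=+7.105e-15  f'(a)=-2.323e+00  a ← 8.604881 − (+7.105e-15/-2.323e+00) = 8.604881
converged: |Δa| < 1e-12 after 5 iterations
sag = a·(cosh(S/(2a)) − 1) = 8.604881·(cosh(1.420066) − 1) = 10.235902
T_max/T_min = cosh(S/(2a)) = 2.189546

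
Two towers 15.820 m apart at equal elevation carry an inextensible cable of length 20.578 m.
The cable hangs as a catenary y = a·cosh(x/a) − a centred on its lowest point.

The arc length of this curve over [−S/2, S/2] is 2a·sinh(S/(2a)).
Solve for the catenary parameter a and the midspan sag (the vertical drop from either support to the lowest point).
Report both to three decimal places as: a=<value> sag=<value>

a=6.137 sag=5.843

seed: a₀ = √(S³/(24(L−S))) = √(15.820³/(24·4.758)) = 5.888326
iter 1: u=1.343336  f(a)=+4.482e-01  f'(a)=-1.927e+00  a ← 5.888326 − (+4.482e-01/-1.927e+00) = 6.120908
iter 2: u=1.292292  f(a)=+2.792e-02  f'(a)=-1.694e+00  a ← 6.120908 − (+2.792e-02/-1.694e+00) = 6.137394
iter 3: u=1.288821  f(a)=+1.243e-04  f'(a)=-1.679e+00  a ← 6.137394 − (+1.243e-04/-1.679e+00) = 6.137468
iter 4: u=1.288805  f(a)=+2.488e-09  f'(a)=-1.679e+00  a ← 6.137468 − (+2.488e-09/-1.679e+00) = 6.137468
iter 5: u=1.288805  f(a)=+0.000e+00  f'(a)=-1.679e+00  a ← 6.137468 − (+0.000e+00/-1.679e+00) = 6.137468
converged: |Δa| < 1e-12 after 5 iterations
sag = a·(cosh(S/(2a)) − 1) = 6.137468·(cosh(1.288805) − 1) = 5.843018
T_max/T_min = cosh(S/(2a)) = 1.952024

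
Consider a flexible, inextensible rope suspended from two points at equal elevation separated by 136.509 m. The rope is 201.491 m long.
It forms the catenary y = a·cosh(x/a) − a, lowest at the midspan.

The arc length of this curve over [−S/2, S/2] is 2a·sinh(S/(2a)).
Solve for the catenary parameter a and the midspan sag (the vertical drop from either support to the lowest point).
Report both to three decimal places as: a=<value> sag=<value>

seed: a₀ = √(S³/(24(L−S))) = √(136.509³/(24·64.982)) = 40.386830
iter 1: u=1.690019  f(a)=+9.937e+00  f'(a)=-4.236e+00  a ← 40.386830 − (+9.937e+00/-4.236e+00) = 42.732631
iter 2: u=1.597245  f(a)=+9.315e-01  f'(a)=-3.476e+00  a ← 42.732631 − (+9.315e-01/-3.476e+00) = 43.000629
iter 3: u=1.587291  f(a)=+1.006e-02  f'(a)=-3.401e+00  a ← 43.000629 − (+1.006e-02/-3.401e+00) = 43.003585
iter 4: u=1.587182  f(a)=+1.200e-06  f'(a)=-3.400e+00  a ← 43.003585 − (+1.200e-06/-3.400e+00) = 43.003586
iter 5: u=1.587182  f(a)=+0.000e+00  f'(a)=-3.400e+00  a ← 43.003586 − (+0.000e+00/-3.400e+00) = 43.003586
converged: |Δa| < 1e-12 after 5 iterations
sag = a·(cosh(S/(2a)) − 1) = 43.003586·(cosh(1.587182) − 1) = 66.536198
T_max/T_min = cosh(S/(2a)) = 2.547224

a=43.004 sag=66.536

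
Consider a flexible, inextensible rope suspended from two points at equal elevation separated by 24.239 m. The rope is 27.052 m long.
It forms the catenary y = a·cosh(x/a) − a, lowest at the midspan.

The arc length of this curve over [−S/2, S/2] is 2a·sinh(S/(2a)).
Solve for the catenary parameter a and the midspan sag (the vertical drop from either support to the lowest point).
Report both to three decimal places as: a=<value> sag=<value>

a=14.770 sag=5.258

seed: a₀ = √(S³/(24(L−S))) = √(24.239³/(24·2.813)) = 14.523844
iter 1: u=0.834455  f(a)=+9.958e-02  f'(a)=-4.150e-01  a ← 14.523844 − (+9.958e-02/-4.150e-01) = 14.763778
iter 2: u=0.820894  f(a)=+2.521e-03  f'(a)=-3.942e-01  a ← 14.763778 − (+2.521e-03/-3.942e-01) = 14.770173
iter 3: u=0.820539  f(a)=+1.709e-06  f'(a)=-3.937e-01  a ← 14.770173 − (+1.709e-06/-3.937e-01) = 14.770177
iter 4: u=0.820539  f(a)=+7.851e-13  f'(a)=-3.937e-01  a ← 14.770177 − (+7.851e-13/-3.937e-01) = 14.770177
converged: |Δa| < 1e-12 after 4 iterations
sag = a·(cosh(S/(2a)) − 1) = 14.770177·(cosh(0.820539) − 1) = 5.257574
T_max/T_min = cosh(S/(2a)) = 1.355959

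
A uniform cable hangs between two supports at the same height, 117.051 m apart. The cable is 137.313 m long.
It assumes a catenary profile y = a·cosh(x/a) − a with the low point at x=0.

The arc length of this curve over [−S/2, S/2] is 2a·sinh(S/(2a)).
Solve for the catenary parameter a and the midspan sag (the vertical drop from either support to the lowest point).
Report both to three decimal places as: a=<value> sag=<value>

seed: a₀ = √(S³/(24(L−S))) = √(117.051³/(24·20.262)) = 57.426972
iter 1: u=1.019129  f(a)=+1.079e+00  f'(a)=-7.817e-01  a ← 57.426972 − (+1.079e+00/-7.817e-01) = 58.806780
iter 2: u=0.995217  f(a)=+4.010e-02  f'(a)=-7.246e-01  a ← 58.806780 − (+4.010e-02/-7.246e-01) = 58.862120
iter 3: u=0.994281  f(a)=+6.016e-05  f'(a)=-7.224e-01  a ← 58.862120 − (+6.016e-05/-7.224e-01) = 58.862204
iter 4: u=0.994280  f(a)=+1.358e-10  f'(a)=-7.224e-01  a ← 58.862204 − (+1.358e-10/-7.224e-01) = 58.862204
iter 5: u=0.994280  f(a)=+5.684e-14  f'(a)=-7.224e-01  a ← 58.862204 − (+5.684e-14/-7.224e-01) = 58.862204
converged: |Δa| < 1e-12 after 5 iterations
sag = a·(cosh(S/(2a)) − 1) = 58.862204·(cosh(0.994280) − 1) = 31.572712
T_max/T_min = cosh(S/(2a)) = 1.536383

a=58.862 sag=31.573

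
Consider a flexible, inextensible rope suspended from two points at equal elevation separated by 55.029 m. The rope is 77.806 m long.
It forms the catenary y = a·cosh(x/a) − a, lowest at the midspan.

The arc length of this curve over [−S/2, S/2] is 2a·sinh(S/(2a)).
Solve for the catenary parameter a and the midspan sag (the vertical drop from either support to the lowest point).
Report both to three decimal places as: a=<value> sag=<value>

a=18.454 sag=24.604

seed: a₀ = √(S³/(24(L−S))) = √(55.029³/(24·22.777)) = 17.459570
iter 1: u=1.575898  f(a)=+3.001e+00  f'(a)=-3.317e+00  a ← 17.459570 − (+3.001e+00/-3.317e+00) = 18.364357
iter 2: u=1.498256  f(a)=+2.491e-01  f'(a)=-2.788e+00  a ← 18.364357 − (+2.491e-01/-2.788e+00) = 18.453717
iter 3: u=1.491000  f(a)=+2.059e-03  f'(a)=-2.742e+00  a ← 18.453717 − (+2.059e-03/-2.742e+00) = 18.454468
iter 4: u=1.490940  f(a)=+1.432e-07  f'(a)=-2.741e+00  a ← 18.454468 − (+1.432e-07/-2.741e+00) = 18.454468
iter 5: u=1.490940  f(a)=-1.421e-14  f'(a)=-2.741e+00  a ← 18.454468 − (-1.421e-14/-2.741e+00) = 18.454468
converged: |Δa| < 1e-12 after 5 iterations
sag = a·(cosh(S/(2a)) − 1) = 18.454468·(cosh(1.490940) − 1) = 24.603758
T_max/T_min = cosh(S/(2a)) = 2.333214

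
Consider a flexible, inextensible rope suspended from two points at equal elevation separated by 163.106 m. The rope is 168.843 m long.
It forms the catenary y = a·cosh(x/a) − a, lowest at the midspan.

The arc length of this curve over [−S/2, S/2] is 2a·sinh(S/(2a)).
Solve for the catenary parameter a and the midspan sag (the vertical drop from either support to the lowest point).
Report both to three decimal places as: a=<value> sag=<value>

a=178.453 sag=18.961

seed: a₀ = √(S³/(24(L−S))) = √(163.106³/(24·5.737)) = 177.523912
iter 1: u=0.459392  f(a)=+6.084e-02  f'(a)=-6.601e-02  a ← 177.523912 − (+6.084e-02/-6.601e-02) = 178.445652
iter 2: u=0.457019  f(a)=+4.771e-04  f'(a)=-6.498e-02  a ← 178.445652 − (+4.771e-04/-6.498e-02) = 178.452995
iter 3: u=0.457000  f(a)=+2.986e-08  f'(a)=-6.497e-02  a ← 178.452995 − (+2.986e-08/-6.497e-02) = 178.452995
iter 4: u=0.457000  f(a)=+2.842e-14  f'(a)=-6.497e-02  a ← 178.452995 − (+2.842e-14/-6.497e-02) = 178.452995
converged: |Δa| < 1e-12 after 4 iterations
sag = a·(cosh(S/(2a)) − 1) = 178.452995·(cosh(0.457000) − 1) = 18.961445
T_max/T_min = cosh(S/(2a)) = 1.106255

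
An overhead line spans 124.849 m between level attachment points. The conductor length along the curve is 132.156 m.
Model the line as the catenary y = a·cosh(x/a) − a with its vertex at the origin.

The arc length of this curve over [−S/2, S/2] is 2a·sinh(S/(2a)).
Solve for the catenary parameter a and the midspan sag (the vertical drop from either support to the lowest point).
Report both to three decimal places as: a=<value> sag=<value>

a=106.255 sag=18.871

seed: a₀ = √(S³/(24(L−S))) = √(124.849³/(24·7.307)) = 105.342211
iter 1: u=0.592588  f(a)=+1.294e-01  f'(a)=-1.437e-01  a ← 105.342211 − (+1.294e-01/-1.437e-01) = 106.242758
iter 2: u=0.587565  f(a)=+1.678e-03  f'(a)=-1.400e-01  a ← 106.242758 − (+1.678e-03/-1.400e-01) = 106.254745
iter 3: u=0.587498  f(a)=+2.904e-07  f'(a)=-1.399e-01  a ← 106.254745 − (+2.904e-07/-1.399e-01) = 106.254747
iter 4: u=0.587498  f(a)=-2.842e-14  f'(a)=-1.399e-01  a ← 106.254747 − (-2.842e-14/-1.399e-01) = 106.254747
converged: |Δa| < 1e-12 after 4 iterations
sag = a·(cosh(S/(2a)) − 1) = 106.254747·(cosh(0.587498) − 1) = 18.870683
T_max/T_min = cosh(S/(2a)) = 1.177598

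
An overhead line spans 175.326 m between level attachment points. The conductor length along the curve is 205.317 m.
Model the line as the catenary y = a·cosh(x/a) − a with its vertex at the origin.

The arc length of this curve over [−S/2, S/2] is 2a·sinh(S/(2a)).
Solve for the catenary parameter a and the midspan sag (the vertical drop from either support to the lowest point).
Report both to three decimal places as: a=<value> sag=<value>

seed: a₀ = √(S³/(24(L−S))) = √(175.326³/(24·29.991)) = 86.530337
iter 1: u=1.013090  f(a)=+1.577e+00  f'(a)=-7.670e-01  a ← 86.530337 − (+1.577e+00/-7.670e-01) = 88.586696
iter 2: u=0.989573  f(a)=+5.797e-02  f'(a)=-7.115e-01  a ← 88.586696 − (+5.797e-02/-7.115e-01) = 88.668173
iter 3: u=0.988664  f(a)=+8.495e-05  f'(a)=-7.095e-01  a ← 88.668173 − (+8.495e-05/-7.095e-01) = 88.668292
iter 4: u=0.988662  f(a)=+1.830e-10  f'(a)=-7.095e-01  a ← 88.668292 − (+1.830e-10/-7.095e-01) = 88.668292
iter 5: u=0.988662  f(a)=+0.000e+00  f'(a)=-7.095e-01  a ← 88.668292 − (+0.000e+00/-7.095e-01) = 88.668292
converged: |Δa| < 1e-12 after 5 iterations
sag = a·(cosh(S/(2a)) − 1) = 88.668292·(cosh(0.988662) − 1) = 46.981380
T_max/T_min = cosh(S/(2a)) = 1.529855

a=88.668 sag=46.981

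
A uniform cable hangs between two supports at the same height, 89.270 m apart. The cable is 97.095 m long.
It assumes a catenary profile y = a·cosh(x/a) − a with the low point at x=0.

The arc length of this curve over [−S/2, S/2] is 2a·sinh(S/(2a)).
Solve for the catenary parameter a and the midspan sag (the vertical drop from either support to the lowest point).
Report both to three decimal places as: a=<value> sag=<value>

a=62.341 sag=16.673

seed: a₀ = √(S³/(24(L−S))) = √(89.270³/(24·7.825)) = 61.547513
iter 1: u=0.725212  f(a)=+2.084e-01  f'(a)=-2.679e-01  a ← 61.547513 − (+2.084e-01/-2.679e-01) = 62.325285
iter 2: u=0.716162  f(a)=+4.016e-03  f'(a)=-2.577e-01  a ← 62.325285 − (+4.016e-03/-2.577e-01) = 62.340870
iter 3: u=0.715983  f(a)=+1.556e-06  f'(a)=-2.575e-01  a ← 62.340870 − (+1.556e-06/-2.575e-01) = 62.340876
iter 4: u=0.715983  f(a)=+2.132e-13  f'(a)=-2.575e-01  a ← 62.340876 − (+2.132e-13/-2.575e-01) = 62.340876
converged: |Δa| < 1e-12 after 4 iterations
sag = a·(cosh(S/(2a)) − 1) = 62.340876·(cosh(0.715983) − 1) = 16.673329
T_max/T_min = cosh(S/(2a)) = 1.267454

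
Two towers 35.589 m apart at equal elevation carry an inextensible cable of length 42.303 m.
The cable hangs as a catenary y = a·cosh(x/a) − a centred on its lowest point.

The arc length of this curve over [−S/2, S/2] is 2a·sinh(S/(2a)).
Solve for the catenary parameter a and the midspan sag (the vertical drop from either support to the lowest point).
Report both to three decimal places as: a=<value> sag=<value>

a=17.180 sag=10.070

seed: a₀ = √(S³/(24(L−S))) = √(35.589³/(24·6.714)) = 16.725434
iter 1: u=1.063919  f(a)=+3.904e-01  f'(a)=-8.975e-01  a ← 16.725434 − (+3.904e-01/-8.975e-01) = 17.160420
iter 2: u=1.036950  f(a)=+1.575e-02  f'(a)=-8.264e-01  a ← 17.160420 − (+1.575e-02/-8.264e-01) = 17.179476
iter 3: u=1.035800  f(a)=+2.801e-05  f'(a)=-8.235e-01  a ← 17.179476 − (+2.801e-05/-8.235e-01) = 17.179510
iter 4: u=1.035798  f(a)=+8.899e-11  f'(a)=-8.234e-01  a ← 17.179510 − (+8.899e-11/-8.234e-01) = 17.179510
iter 5: u=1.035798  f(a)=-7.105e-15  f'(a)=-8.234e-01  a ← 17.179510 − (-7.105e-15/-8.234e-01) = 17.179510
converged: |Δa| < 1e-12 after 5 iterations
sag = a·(cosh(S/(2a)) − 1) = 17.179510·(cosh(1.035798) − 1) = 10.069738
T_max/T_min = cosh(S/(2a)) = 1.586148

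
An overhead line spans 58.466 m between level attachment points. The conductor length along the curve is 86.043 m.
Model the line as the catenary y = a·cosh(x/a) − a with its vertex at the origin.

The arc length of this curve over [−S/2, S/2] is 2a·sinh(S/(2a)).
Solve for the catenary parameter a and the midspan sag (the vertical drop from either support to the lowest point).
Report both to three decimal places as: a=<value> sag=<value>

seed: a₀ = √(S³/(24(L−S))) = √(58.466³/(24·27.577)) = 17.377046
iter 1: u=1.682277  f(a)=+4.176e+00  f'(a)=-4.168e+00  a ← 17.377046 − (+4.176e+00/-4.168e+00) = 18.378932
iter 2: u=1.590571  f(a)=+3.884e-01  f'(a)=-3.426e+00  a ← 18.378932 − (+3.884e-01/-3.426e+00) = 18.492303
iter 3: u=1.580820  f(a)=+4.120e-03  f'(a)=-3.353e+00  a ← 18.492303 − (+4.120e-03/-3.353e+00) = 18.493531
iter 4: u=1.580715  f(a)=+4.746e-07  f'(a)=-3.353e+00  a ← 18.493531 − (+4.746e-07/-3.353e+00) = 18.493531
iter 5: u=1.580715  f(a)=+0.000e+00  f'(a)=-3.353e+00  a ← 18.493531 − (+0.000e+00/-3.353e+00) = 18.493531
converged: |Δa| < 1e-12 after 5 iterations
sag = a·(cosh(S/(2a)) − 1) = 18.493531·(cosh(1.580715) − 1) = 28.334453
T_max/T_min = cosh(S/(2a)) = 2.532128

a=18.494 sag=28.334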